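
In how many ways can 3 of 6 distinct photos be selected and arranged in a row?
P(6,3) = 6!/(6-3)! = 120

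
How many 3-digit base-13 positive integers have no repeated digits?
First digit: 12 choices (nonzero). Then descending: 12 × 12 × 11 = 1584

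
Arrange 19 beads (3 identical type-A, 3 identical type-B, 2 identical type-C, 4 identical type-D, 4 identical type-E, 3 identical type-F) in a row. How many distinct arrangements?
19! / (3! × 3! × 2! × 4! × 4! × 3!) = 488864376000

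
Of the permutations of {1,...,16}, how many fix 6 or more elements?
Exactly j fixed points: C(16,j)·!(16-j); sum over j ≥ 6 (derangement numbers via !m = (m-1)·(!(m-1) + !(m-2)): !0..!10 = 1, 0, 1, 2, 9, 44, 265, 1854, 14833, 133496, 1334961). Σ_{j=6}^{16} C(16,j)·!(16-j) = C(16,6)·!10 + C(16,7)·!9 + C(16,8)·!8 + C(16,9)·!7 + C(16,10)·!6 + C(16,11)·!5 + C(16,12)·!4 + C(16,13)·!3 + C(16,14)·!2 + C(16,15)·!1 + C(16,16)·!0 = 8008·1334961 + 11440·133496 + 12870·14833 + 11440·1854 + 8008·265 + 4368·44 + 1820·9 + 560·2 + 120·1 + 16·0 + 1·1 = 12432004331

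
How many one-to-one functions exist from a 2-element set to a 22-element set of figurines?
P(22,2) = 22!/(22-2)! = 462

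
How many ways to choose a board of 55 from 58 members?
C(58,55) = 58!/(55!×3!) = 30856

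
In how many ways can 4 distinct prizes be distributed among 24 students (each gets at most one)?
P(24,4) = 24!/(24-4)! = 255024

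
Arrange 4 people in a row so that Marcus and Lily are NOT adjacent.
Total - adjacent = 4! - (4-1)!×2 = 24 - 12 = 12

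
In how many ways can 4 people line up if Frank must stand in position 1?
Fix one position: (4-1)! = 6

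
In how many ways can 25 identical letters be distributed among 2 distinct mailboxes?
C(25+2-1, 2-1) = C(26, 1) = 26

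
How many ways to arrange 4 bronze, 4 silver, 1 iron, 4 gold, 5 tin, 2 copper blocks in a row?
20! / (4! × 4! × 1! × 4! × 5! × 2!) = 733296564000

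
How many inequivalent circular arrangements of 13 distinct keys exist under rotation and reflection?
(13-1)!/2 = 479001600/2 = 239500800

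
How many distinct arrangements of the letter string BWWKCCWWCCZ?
11! / (4! × 4! × 1! × 1! × 1!) = 69300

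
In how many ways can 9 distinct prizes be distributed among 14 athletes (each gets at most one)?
P(14,9) = 14!/(14-9)! = 726485760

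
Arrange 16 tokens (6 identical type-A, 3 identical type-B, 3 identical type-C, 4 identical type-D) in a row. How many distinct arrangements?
16! / (6! × 3! × 3! × 4!) = 33633600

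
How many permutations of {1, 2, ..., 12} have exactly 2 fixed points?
Choose the 2 fixed points C(12,2) = 66, derange the rest: !10 = Σ_{j=0}^{10} (-1)^j·10!/j! = 3628800 - 3628800 + 1814400 - 604800 + 151200 - 30240 + 5040 - 720 + 90 - 10 + 1 = 1334961. Product = 66 × 1334961 = 88107426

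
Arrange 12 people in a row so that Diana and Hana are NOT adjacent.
Total - adjacent = 12! - (12-1)!×2 = 479001600 - 79833600 = 399168000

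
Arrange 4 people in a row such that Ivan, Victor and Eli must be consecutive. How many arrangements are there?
Treat the 3 as one block: (4-3+1)! × 3! = 2 × 6 = 12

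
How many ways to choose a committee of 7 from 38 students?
C(38,7) = 38!/(7!×31!) = 12620256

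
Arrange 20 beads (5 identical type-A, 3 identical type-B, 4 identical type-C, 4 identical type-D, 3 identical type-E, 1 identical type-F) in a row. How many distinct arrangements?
20! / (5! × 3! × 4! × 4! × 3! × 1!) = 977728752000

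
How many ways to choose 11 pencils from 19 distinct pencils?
C(19,11) = 19!/(11!×8!) = 75582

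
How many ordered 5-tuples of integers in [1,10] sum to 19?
Coefficient of x^19 in (x + x² + ... + x^10)^5. By inclusion-exclusion on dice exceeding 10: Σ_j (-1)^j C(5,j)·C(19-1-10j, 4) = C(5,0)·C(18,4) - C(5,1)·C(8,4) = 1·3060 - 5·70 = 2710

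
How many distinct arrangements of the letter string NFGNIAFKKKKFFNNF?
16! / (1! × 1! × 1! × 5! × 4! × 4!) = 302702400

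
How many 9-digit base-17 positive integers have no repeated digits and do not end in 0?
Last digit: 16 nonzero choices. First digit: 15 (nonzero, ≠last). Middle 7: P(15,7) = 32432400. Total = 7783776000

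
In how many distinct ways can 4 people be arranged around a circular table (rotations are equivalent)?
Circular: fix one position, arrange the rest. (4-1)! = 6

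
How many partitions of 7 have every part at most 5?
Let r_j(i) = number of partitions of i into parts ≤ j, for i = 0..7. r_1(i) = 1 for all i; r_j(i) = r_{j-1}(i) + r_j(i-j). Rows j = 2..5: ≤2: 1 1 2 2 3 3 4 4; ≤3: 1 1 2 3 4 5 7 8; ≤4: 1 1 2 3 5 6 9 11; ≤5: 1 1 2 3 5 7 10 13. r_5(7) = 13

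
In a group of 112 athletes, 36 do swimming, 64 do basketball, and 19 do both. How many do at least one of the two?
|A∪B| = |A| + |B| - |A∩B| = 36 + 64 - 19 = 81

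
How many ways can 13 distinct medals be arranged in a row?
13! = 6227020800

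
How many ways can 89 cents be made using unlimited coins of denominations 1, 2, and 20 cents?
Coefficient of x^89 in 1/(1-x^1) · 1/(1-x^2) · 1/(1-x^20). Case on j = number of 20-cent coins (j = 0..4); remainder r = 89 - 20j is made from {1,2} in ⌊r/2⌋+1 ways. r = 89, 69, 49, 29, 9 → 45 + 35 + 25 + 15 + 5 = 125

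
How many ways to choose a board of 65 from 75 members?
C(75,65) = 75!/(65!×10!) = 828931106355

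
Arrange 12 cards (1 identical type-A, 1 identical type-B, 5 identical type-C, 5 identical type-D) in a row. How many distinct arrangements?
12! / (1! × 1! × 5! × 5!) = 33264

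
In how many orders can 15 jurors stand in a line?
15! = 1307674368000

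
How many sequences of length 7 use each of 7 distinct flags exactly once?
7! = 5040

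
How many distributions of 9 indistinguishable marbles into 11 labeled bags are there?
C(9+11-1, 11-1) = C(19, 10) = 92378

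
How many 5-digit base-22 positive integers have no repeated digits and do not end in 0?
Last digit: 21 nonzero choices. First digit: 20 (nonzero, ≠last). Middle 3: P(20,3) = 6840. Total = 2872800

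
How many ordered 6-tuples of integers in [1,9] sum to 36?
Coefficient of x^36 in (x + x² + ... + x^9)^6. By inclusion-exclusion on dice exceeding 9: Σ_j (-1)^j C(6,j)·C(36-1-9j, 5) = C(6,0)·C(35,5) - C(6,1)·C(26,5) + C(6,2)·C(17,5) - C(6,3)·C(8,5) = 1·324632 - 6·65780 + 15·6188 - 20·56 = 21652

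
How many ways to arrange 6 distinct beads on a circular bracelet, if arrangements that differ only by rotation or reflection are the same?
(6-1)!/2 = 120/2 = 60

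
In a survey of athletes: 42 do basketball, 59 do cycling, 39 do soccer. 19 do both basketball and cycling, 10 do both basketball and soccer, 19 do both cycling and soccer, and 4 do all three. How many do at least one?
|A∪B∪C| = 42+59+39-19-10-19+4 = 96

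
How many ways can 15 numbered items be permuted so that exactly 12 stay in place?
Choose the 12 fixed points C(15,12) = 455, derange the rest: !3 = Σ_{j=0}^{3} (-1)^j·3!/j! = 6 - 6 + 3 - 1 = 2. Product = 455 × 2 = 910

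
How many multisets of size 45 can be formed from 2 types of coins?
C(45+2-1, 2-1) = C(46, 1) = 46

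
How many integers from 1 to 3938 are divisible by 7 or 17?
⌊3938/7⌋ + ⌊3938/17⌋ - ⌊3938/119⌋ = 562 + 231 - 33 = 760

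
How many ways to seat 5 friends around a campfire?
Circular: fix one position, arrange the rest. (5-1)! = 24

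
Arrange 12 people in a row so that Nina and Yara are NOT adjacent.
Total - adjacent = 12! - (12-1)!×2 = 479001600 - 79833600 = 399168000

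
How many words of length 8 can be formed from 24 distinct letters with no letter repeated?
P(24,8) = 24!/(24-8)! = 29654190720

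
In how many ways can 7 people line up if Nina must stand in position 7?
Fix one position: (7-1)! = 720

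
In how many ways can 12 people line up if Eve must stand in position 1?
Fix one position: (12-1)! = 39916800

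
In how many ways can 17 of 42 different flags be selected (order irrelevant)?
C(42,17) = 42!/(17!×25!) = 254661927156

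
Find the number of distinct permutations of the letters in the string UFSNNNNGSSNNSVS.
15! / (1! × 1! × 1! × 6! × 5! × 1!) = 15135120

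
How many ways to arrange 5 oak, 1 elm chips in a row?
6! / (5! × 1!) = 6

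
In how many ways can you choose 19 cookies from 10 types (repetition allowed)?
C(19+10-1, 10-1) = C(28, 9) = 6906900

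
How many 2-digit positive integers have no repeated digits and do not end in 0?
Last digit: 9 nonzero choices. First digit: 8 (nonzero, ≠last). Middle 0: P(8,0) = 1. Total = 72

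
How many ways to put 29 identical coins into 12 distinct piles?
C(29+12-1, 12-1) = C(40, 11) = 2311801440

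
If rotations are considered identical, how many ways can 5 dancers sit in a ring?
Circular: fix one position, arrange the rest. (5-1)! = 24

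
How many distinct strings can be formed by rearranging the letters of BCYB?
4! / (1! × 2! × 1!) = 12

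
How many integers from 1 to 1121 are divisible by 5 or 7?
⌊1121/5⌋ + ⌊1121/7⌋ - ⌊1121/35⌋ = 224 + 160 - 32 = 352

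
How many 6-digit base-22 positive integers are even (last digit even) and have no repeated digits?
Last∈{0,2,4,6,8,10,12,14,16,18,20}. Last=0: 2441880. Last nonzero: 10×20×P(20,4) = 23256000. Total = 25697880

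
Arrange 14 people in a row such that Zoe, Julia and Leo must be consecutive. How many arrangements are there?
Treat the 3 as one block: (14-3+1)! × 3! = 479001600 × 6 = 2874009600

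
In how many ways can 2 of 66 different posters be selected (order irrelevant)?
C(66,2) = 66!/(2!×64!) = 2145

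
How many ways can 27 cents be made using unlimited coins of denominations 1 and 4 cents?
Coefficient of x^27 in 1/(1-x^1) · 1/(1-x^4). Use j coins of 4 for j = 0..⌊27/4⌋ = 6, the rest in 1s: 6 + 1 = 7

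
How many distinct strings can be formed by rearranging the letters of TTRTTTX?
7! / (5! × 1! × 1!) = 42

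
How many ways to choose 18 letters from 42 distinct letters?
C(42,18) = 42!/(18!×24!) = 353697121050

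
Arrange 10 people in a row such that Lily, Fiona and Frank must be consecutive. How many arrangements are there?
Treat the 3 as one block: (10-3+1)! × 3! = 40320 × 6 = 241920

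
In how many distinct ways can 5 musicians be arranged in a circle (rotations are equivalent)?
Circular: fix one position, arrange the rest. (5-1)! = 24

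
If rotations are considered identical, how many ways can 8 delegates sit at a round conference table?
Circular: fix one position, arrange the rest. (8-1)! = 5040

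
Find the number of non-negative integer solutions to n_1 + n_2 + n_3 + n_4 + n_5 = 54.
C(54+5-1, 5-1) = C(58, 4) = 424270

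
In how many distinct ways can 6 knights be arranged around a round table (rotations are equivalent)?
Circular: fix one position, arrange the rest. (6-1)! = 120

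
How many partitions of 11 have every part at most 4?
Let r_j(i) = number of partitions of i into parts ≤ j, for i = 0..11. r_1(i) = 1 for all i; r_j(i) = r_{j-1}(i) + r_j(i-j). Rows j = 2..4: ≤2: 1 1 2 2 3 3 4 4 5 5 6 6; ≤3: 1 1 2 3 4 5 7 8 10 12 14 16; ≤4: 1 1 2 3 5 6 9 11 15 18 23 27. r_4(11) = 27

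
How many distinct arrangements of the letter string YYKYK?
5! / (2! × 3!) = 10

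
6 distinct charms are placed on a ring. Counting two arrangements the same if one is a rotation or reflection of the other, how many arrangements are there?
(6-1)!/2 = 120/2 = 60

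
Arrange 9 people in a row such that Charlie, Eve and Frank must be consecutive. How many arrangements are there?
Treat the 3 as one block: (9-3+1)! × 3! = 5040 × 6 = 30240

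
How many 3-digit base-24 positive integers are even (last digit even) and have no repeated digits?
Last∈{0,2,4,6,8,10,12,14,16,18,20,22}. Last=0: 506. Last nonzero: 11×22×P(22,1) = 5324. Total = 5830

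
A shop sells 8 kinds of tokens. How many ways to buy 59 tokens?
C(59+8-1, 8-1) = C(66, 7) = 778789440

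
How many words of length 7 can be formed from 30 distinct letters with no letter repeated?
P(30,7) = 30!/(30-7)! = 10260432000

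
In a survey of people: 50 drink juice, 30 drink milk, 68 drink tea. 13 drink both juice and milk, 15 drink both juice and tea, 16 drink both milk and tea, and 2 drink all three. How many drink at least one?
|A∪B∪C| = 50+30+68-13-15-16+2 = 106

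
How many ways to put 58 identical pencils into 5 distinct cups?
C(58+5-1, 5-1) = C(62, 4) = 557845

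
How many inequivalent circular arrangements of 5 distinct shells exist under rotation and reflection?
(5-1)!/2 = 24/2 = 12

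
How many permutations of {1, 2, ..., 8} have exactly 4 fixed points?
Choose the 4 fixed points C(8,4) = 70, derange the rest: !4 = Σ_{j=0}^{4} (-1)^j·4!/j! = 24 - 24 + 12 - 4 + 1 = 9. Product = 70 × 9 = 630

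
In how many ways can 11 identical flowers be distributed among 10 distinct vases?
C(11+10-1, 10-1) = C(20, 9) = 167960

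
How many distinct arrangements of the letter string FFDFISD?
7! / (1! × 2! × 1! × 3!) = 420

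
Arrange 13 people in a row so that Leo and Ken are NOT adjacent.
Total - adjacent = 13! - (13-1)!×2 = 6227020800 - 958003200 = 5269017600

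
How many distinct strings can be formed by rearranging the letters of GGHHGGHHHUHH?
12! / (4! × 1! × 7!) = 3960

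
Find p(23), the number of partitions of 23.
Pentagonal recurrence p(n) = p(n-1) + p(n-2) - p(n-5) - p(n-7) + p(n-12) + p(n-15) - ... gives p(0..22) = 1, 1, 2, 3, 5, 7, 11, 15, 22, 30, 42, 56, 77, 101, 135, 176, 231, 297, 385, 490, 627, 792, 1002. p(23) = p(22) + p(21) - p(18) - p(16) + p(11) + p(8) - p(1) = 1002 + 792 - 385 - 231 + 56 + 22 - 1 = 1255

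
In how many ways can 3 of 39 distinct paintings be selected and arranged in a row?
P(39,3) = 39!/(39-3)! = 54834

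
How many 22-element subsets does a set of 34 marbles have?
C(34,22) = 34!/(22!×12!) = 548354040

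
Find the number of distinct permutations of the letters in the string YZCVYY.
6! / (1! × 3! × 1! × 1!) = 120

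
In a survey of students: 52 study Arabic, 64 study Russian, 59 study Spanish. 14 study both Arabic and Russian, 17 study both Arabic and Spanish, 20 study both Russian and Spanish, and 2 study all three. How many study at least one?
|A∪B∪C| = 52+64+59-14-17-20+2 = 126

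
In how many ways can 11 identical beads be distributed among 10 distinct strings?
C(11+10-1, 10-1) = C(20, 9) = 167960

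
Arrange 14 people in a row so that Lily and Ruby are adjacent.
Treat as block: (14-1)! × 2! = 6227020800 × 2 = 12454041600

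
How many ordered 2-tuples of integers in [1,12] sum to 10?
Coefficient of x^10 in (x + x² + ... + x^12)^2. By inclusion-exclusion on dice exceeding 12: Σ_j (-1)^j C(2,j)·C(10-1-12j, 1) = C(2,0)·C(9,1) = 1·9 = 9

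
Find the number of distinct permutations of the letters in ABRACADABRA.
11! / (5! × 2! × 2! × 1! × 1!) = 83160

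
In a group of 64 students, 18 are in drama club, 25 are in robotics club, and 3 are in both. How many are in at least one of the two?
|A∪B| = |A| + |B| - |A∩B| = 18 + 25 - 3 = 40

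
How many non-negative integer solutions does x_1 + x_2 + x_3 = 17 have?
C(17+3-1, 3-1) = C(19, 2) = 171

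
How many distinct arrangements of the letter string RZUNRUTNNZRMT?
13! / (3! × 2! × 1! × 2! × 2! × 3!) = 21621600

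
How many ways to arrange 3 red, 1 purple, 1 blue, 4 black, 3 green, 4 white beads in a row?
16! / (3! × 1! × 1! × 4! × 3! × 4!) = 1009008000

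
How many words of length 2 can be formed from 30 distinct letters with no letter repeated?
P(30,2) = 30!/(30-2)! = 870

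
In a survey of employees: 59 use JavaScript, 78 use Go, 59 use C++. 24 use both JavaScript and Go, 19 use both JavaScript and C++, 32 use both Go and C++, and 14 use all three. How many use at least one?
|A∪B∪C| = 59+78+59-24-19-32+14 = 135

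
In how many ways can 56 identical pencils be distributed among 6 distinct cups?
C(56+6-1, 6-1) = C(61, 5) = 5949147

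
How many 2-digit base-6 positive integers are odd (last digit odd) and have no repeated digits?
Last∈{1,3,5}. Last=0: 0. Last nonzero: 3×4×P(4,0) = 12. Total = 12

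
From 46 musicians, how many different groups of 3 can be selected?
C(46,3) = 46!/(3!×43!) = 15180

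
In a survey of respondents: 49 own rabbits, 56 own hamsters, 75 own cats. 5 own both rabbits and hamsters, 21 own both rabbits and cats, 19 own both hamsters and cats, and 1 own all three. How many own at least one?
|A∪B∪C| = 49+56+75-5-21-19+1 = 136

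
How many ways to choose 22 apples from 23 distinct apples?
C(23,22) = 23!/(22!×1!) = 23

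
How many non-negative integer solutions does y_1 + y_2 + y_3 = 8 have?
C(8+3-1, 3-1) = C(10, 2) = 45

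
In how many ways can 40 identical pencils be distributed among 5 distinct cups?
C(40+5-1, 5-1) = C(44, 4) = 135751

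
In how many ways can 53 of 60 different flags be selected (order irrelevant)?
C(60,53) = 60!/(53!×7!) = 386206920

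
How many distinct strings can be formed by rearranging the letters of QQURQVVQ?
8! / (2! × 4! × 1! × 1!) = 840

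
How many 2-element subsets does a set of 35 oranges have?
C(35,2) = 35!/(2!×33!) = 595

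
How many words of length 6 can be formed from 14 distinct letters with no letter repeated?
P(14,6) = 14!/(14-6)! = 2162160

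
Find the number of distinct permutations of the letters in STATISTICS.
10! / (3! × 3! × 1! × 2! × 1!) = 50400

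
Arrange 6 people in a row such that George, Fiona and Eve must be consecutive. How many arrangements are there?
Treat the 3 as one block: (6-3+1)! × 3! = 24 × 6 = 144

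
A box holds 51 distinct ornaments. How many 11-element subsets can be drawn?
C(51,11) = 51!/(11!×40!) = 47626016970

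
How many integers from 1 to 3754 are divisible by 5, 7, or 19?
⌊3754/5⌋+⌊3754/7⌋+⌊3754/19⌋ - ⌊3754/35⌋-⌊3754/95⌋-⌊3754/133⌋ + ⌊3754/665⌋ = 750+536+197 - 107-39-28 + 5 = 1314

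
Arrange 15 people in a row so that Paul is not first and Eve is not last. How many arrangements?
By inclusion-exclusion: 15! - 2×(15-1)! + (15-2)! = 1307674368000 - 174356582400 + 6227020800 = 1139544806400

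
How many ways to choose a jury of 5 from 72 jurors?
C(72,5) = 72!/(5!×67!) = 13991544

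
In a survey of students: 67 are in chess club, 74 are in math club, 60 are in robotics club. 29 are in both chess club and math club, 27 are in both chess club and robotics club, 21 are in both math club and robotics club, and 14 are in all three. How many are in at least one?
|A∪B∪C| = 67+74+60-29-27-21+14 = 138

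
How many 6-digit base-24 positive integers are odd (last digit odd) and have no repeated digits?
Last∈{1,3,5,7,9,11,13,15,17,19,21,23}. Last=0: 0. Last nonzero: 12×22×P(22,4) = 46347840. Total = 46347840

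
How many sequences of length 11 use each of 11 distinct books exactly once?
11! = 39916800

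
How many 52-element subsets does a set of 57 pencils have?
C(57,52) = 57!/(52!×5!) = 4187106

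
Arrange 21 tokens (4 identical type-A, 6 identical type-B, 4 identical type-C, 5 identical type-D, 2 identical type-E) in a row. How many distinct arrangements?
21! / (4! × 6! × 4! × 5! × 2!) = 513307594800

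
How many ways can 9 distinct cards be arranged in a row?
9! = 362880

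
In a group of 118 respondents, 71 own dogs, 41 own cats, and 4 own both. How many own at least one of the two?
|A∪B| = |A| + |B| - |A∩B| = 71 + 41 - 4 = 108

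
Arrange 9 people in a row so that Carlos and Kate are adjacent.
Treat as block: (9-1)! × 2! = 40320 × 2 = 80640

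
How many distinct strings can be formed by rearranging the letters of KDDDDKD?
7! / (2! × 5!) = 21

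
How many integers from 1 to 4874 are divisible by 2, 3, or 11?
⌊4874/2⌋+⌊4874/3⌋+⌊4874/11⌋ - ⌊4874/6⌋-⌊4874/22⌋-⌊4874/33⌋ + ⌊4874/66⌋ = 2437+1624+443 - 812-221-147 + 73 = 3397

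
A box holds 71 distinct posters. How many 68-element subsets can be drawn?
C(71,68) = 71!/(68!×3!) = 57155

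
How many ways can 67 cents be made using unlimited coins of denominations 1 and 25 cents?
Coefficient of x^67 in 1/(1-x^1) · 1/(1-x^25). Use j coins of 25 for j = 0..⌊67/25⌋ = 2, the rest in 1s: 2 + 1 = 3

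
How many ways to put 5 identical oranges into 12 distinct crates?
C(5+12-1, 12-1) = C(16, 11) = 4368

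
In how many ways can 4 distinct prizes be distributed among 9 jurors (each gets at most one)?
P(9,4) = 9!/(9-4)! = 3024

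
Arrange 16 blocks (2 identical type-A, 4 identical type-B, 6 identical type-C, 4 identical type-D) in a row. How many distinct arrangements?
16! / (2! × 4! × 6! × 4!) = 25225200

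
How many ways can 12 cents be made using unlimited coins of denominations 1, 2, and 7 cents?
Coefficient of x^12 in 1/(1-x^1) · 1/(1-x^2) · 1/(1-x^7). Case on j = number of 7-cent coins (j = 0..1); remainder r = 12 - 7j is made from {1,2} in ⌊r/2⌋+1 ways. r = 12, 5 → 7 + 3 = 10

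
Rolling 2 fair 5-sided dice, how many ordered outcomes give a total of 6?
Coefficient of x^6 in (x + x² + ... + x^5)^2. By inclusion-exclusion on dice exceeding 5: Σ_j (-1)^j C(2,j)·C(6-1-5j, 1) = C(2,0)·C(5,1) = 1·5 = 5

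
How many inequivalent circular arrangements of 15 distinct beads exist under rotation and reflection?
(15-1)!/2 = 87178291200/2 = 43589145600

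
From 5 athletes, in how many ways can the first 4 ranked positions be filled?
P(5,4) = 5!/(5-4)! = 120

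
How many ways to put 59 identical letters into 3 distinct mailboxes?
C(59+3-1, 3-1) = C(61, 2) = 1830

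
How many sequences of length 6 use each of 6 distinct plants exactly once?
6! = 720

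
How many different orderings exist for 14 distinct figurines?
14! = 87178291200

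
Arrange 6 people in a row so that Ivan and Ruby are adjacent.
Treat as block: (6-1)! × 2! = 120 × 2 = 240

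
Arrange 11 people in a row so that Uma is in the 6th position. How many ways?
Fix one position: (11-1)! = 3628800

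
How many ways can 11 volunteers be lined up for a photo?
11! = 39916800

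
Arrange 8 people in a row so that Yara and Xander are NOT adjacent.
Total - adjacent = 8! - (8-1)!×2 = 40320 - 10080 = 30240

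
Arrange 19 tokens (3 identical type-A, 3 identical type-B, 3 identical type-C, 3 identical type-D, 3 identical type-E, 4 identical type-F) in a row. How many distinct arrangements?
19! / (3! × 3! × 3! × 3! × 3! × 4!) = 651819168000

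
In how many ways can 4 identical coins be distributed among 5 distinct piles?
C(4+5-1, 5-1) = C(8, 4) = 70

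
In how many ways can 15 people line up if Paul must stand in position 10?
Fix one position: (15-1)! = 87178291200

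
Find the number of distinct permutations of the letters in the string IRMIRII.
7! / (4! × 2! × 1!) = 105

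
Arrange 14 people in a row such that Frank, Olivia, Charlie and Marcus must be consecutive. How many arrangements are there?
Treat the 4 as one block: (14-4+1)! × 4! = 39916800 × 24 = 958003200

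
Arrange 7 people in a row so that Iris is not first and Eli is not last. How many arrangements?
By inclusion-exclusion: 7! - 2×(7-1)! + (7-2)! = 5040 - 1440 + 120 = 3720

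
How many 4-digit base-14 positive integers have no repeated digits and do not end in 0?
Last digit: 13 nonzero choices. First digit: 12 (nonzero, ≠last). Middle 2: P(12,2) = 132. Total = 20592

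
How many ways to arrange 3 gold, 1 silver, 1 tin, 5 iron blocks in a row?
10! / (3! × 1! × 1! × 5!) = 5040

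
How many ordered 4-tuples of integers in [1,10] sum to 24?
Coefficient of x^24 in (x + x² + ... + x^10)^4. By inclusion-exclusion on dice exceeding 10: Σ_j (-1)^j C(4,j)·C(24-1-10j, 3) = C(4,0)·C(23,3) - C(4,1)·C(13,3) + C(4,2)·C(3,3) = 1·1771 - 4·286 + 6·1 = 633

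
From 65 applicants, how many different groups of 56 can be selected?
C(65,56) = 65!/(56!×9!) = 31966749880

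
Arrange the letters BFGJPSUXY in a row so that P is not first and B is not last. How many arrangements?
By inclusion-exclusion: 9! - 2×(9-1)! + (9-2)! = 362880 - 80640 + 5040 = 287280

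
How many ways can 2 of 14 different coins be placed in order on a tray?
P(14,2) = 14!/(14-2)! = 182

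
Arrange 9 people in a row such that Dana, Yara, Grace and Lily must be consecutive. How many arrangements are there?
Treat the 4 as one block: (9-4+1)! × 4! = 720 × 24 = 17280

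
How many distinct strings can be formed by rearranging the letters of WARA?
4! / (1! × 1! × 2!) = 12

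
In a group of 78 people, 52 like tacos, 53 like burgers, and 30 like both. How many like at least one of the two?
|A∪B| = |A| + |B| - |A∩B| = 52 + 53 - 30 = 75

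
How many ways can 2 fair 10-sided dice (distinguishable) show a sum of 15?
Coefficient of x^15 in (x + x² + ... + x^10)^2. By inclusion-exclusion on dice exceeding 10: Σ_j (-1)^j C(2,j)·C(15-1-10j, 1) = C(2,0)·C(14,1) - C(2,1)·C(4,1) = 1·14 - 2·4 = 6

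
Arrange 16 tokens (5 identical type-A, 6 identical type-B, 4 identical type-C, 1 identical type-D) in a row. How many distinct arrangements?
16! / (5! × 6! × 4! × 1!) = 10090080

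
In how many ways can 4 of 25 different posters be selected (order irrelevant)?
C(25,4) = 25!/(4!×21!) = 12650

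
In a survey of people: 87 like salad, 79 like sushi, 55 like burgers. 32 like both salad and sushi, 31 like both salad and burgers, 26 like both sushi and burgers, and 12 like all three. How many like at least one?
|A∪B∪C| = 87+79+55-32-31-26+12 = 144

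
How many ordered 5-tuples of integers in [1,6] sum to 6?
Coefficient of x^6 in (x + x² + ... + x^6)^5. By inclusion-exclusion on dice exceeding 6: Σ_j (-1)^j C(5,j)·C(6-1-6j, 4) = C(5,0)·C(5,4) = 1·5 = 5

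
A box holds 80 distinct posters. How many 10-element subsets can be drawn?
C(80,10) = 80!/(10!×70!) = 1646492110120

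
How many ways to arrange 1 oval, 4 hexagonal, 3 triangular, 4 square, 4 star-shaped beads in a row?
16! / (1! × 4! × 3! × 4! × 4!) = 252252000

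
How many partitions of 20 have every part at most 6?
Let r_j(i) = number of partitions of i into parts ≤ j, for i = 0..20. r_1(i) = 1 for all i; r_j(i) = r_{j-1}(i) + r_j(i-j). Rows j = 2..6: ≤2: 1 1 2 2 3 3 4 4 5 5 6 6 7 7 8 8 9 9 10 10 11; ≤3: 1 1 2 3 4 5 7 8 10 12 14 16 19 21 24 27 30 33 37 40 44; ≤4: 1 1 2 3 5 6 9 11 15 18 23 27 34 39 47 54 64 72 84 94 108; ≤5: 1 1 2 3 5 7 10 13 18 23 30 37 47 57 70 84 101 119 141 164 192; ≤6: 1 1 2 3 5 7 11 14 20 26 35 44 58 71 90 110 136 163 199 235 282. r_6(20) = 282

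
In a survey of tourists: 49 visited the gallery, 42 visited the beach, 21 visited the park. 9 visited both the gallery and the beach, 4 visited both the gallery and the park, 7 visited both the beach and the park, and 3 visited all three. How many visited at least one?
|A∪B∪C| = 49+42+21-9-4-7+3 = 95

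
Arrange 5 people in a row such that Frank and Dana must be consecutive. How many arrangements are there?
Treat the 2 as one block: (5-2+1)! × 2! = 24 × 2 = 48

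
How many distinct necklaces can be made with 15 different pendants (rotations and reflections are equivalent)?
(15-1)!/2 = 87178291200/2 = 43589145600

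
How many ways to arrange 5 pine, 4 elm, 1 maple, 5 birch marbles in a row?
15! / (5! × 4! × 1! × 5!) = 3783780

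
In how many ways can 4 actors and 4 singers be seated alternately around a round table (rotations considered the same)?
Fix one of the actors: (4-1)! ways for the remaining actors, × 4! ways for the singers = 6 × 24 = 144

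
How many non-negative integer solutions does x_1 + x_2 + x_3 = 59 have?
C(59+3-1, 3-1) = C(61, 2) = 1830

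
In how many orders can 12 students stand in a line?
12! = 479001600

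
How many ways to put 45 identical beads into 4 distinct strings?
C(45+4-1, 4-1) = C(48, 3) = 17296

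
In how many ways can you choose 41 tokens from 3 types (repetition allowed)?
C(41+3-1, 3-1) = C(43, 2) = 903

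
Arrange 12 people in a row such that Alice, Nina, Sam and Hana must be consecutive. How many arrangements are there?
Treat the 4 as one block: (12-4+1)! × 4! = 362880 × 24 = 8709120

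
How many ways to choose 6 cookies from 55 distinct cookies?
C(55,6) = 55!/(6!×49!) = 28989675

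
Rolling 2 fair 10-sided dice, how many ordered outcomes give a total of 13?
Coefficient of x^13 in (x + x² + ... + x^10)^2. By inclusion-exclusion on dice exceeding 10: Σ_j (-1)^j C(2,j)·C(13-1-10j, 1) = C(2,0)·C(12,1) - C(2,1)·C(2,1) = 1·12 - 2·2 = 8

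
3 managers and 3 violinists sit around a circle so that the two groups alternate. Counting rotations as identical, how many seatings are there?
Fix one of the managers: (3-1)! ways for the remaining managers, × 3! ways for the violinists = 2 × 6 = 12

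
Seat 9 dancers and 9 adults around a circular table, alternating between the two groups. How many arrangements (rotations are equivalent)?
Fix one of the dancers: (9-1)! ways for the remaining dancers, × 9! ways for the adults = 40320 × 362880 = 14631321600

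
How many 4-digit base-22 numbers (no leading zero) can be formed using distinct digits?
First digit: 21 choices (nonzero). Then descending: 21 × 21 × 20 × 19 = 167580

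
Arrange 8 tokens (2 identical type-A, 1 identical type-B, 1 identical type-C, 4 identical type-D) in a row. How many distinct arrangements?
8! / (2! × 1! × 1! × 4!) = 840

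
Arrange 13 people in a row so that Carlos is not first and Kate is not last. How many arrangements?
By inclusion-exclusion: 13! - 2×(13-1)! + (13-2)! = 6227020800 - 958003200 + 39916800 = 5308934400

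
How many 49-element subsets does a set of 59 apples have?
C(59,49) = 59!/(49!×10!) = 62828356305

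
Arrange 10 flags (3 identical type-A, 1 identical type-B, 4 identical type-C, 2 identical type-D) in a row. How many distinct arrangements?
10! / (3! × 1! × 4! × 2!) = 12600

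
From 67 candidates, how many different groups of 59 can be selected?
C(67,59) = 67!/(59!×8!) = 6522361560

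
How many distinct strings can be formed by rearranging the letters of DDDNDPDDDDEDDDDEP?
17! / (12! × 2! × 1! × 2!) = 185640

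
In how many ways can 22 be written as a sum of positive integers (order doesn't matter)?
Pentagonal recurrence p(n) = p(n-1) + p(n-2) - p(n-5) - p(n-7) + p(n-12) + p(n-15) - ... gives p(0..21) = 1, 1, 2, 3, 5, 7, 11, 15, 22, 30, 42, 56, 77, 101, 135, 176, 231, 297, 385, 490, 627, 792. p(22) = p(21) + p(20) - p(17) - p(15) + p(10) + p(7) - p(0) = 792 + 627 - 297 - 176 + 42 + 15 - 1 = 1002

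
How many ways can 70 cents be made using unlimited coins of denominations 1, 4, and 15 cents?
Coefficient of x^70 in 1/(1-x^1) · 1/(1-x^4) · 1/(1-x^15). Case on j = number of 15-cent coins (j = 0..4); remainder r = 70 - 15j is made from {1,4} in ⌊r/4⌋+1 ways. r = 70, 55, 40, 25, 10 → 18 + 14 + 11 + 7 + 3 = 53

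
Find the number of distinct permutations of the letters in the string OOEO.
4! / (3! × 1!) = 4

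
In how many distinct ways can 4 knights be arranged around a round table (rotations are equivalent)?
Circular: fix one position, arrange the rest. (4-1)! = 6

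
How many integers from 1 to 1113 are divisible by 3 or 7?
⌊1113/3⌋ + ⌊1113/7⌋ - ⌊1113/21⌋ = 371 + 159 - 53 = 477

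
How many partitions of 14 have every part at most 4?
Let r_j(i) = number of partitions of i into parts ≤ j, for i = 0..14. r_1(i) = 1 for all i; r_j(i) = r_{j-1}(i) + r_j(i-j). Rows j = 2..4: ≤2: 1 1 2 2 3 3 4 4 5 5 6 6 7 7 8; ≤3: 1 1 2 3 4 5 7 8 10 12 14 16 19 21 24; ≤4: 1 1 2 3 5 6 9 11 15 18 23 27 34 39 47. r_4(14) = 47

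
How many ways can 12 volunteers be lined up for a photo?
12! = 479001600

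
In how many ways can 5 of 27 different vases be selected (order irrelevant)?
C(27,5) = 27!/(5!×22!) = 80730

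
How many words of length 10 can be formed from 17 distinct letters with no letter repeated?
P(17,10) = 17!/(17-10)! = 70572902400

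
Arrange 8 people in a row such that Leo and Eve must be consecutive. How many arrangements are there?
Treat the 2 as one block: (8-2+1)! × 2! = 5040 × 2 = 10080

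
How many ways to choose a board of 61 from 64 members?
C(64,61) = 64!/(61!×3!) = 41664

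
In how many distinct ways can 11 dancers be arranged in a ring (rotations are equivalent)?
Circular: fix one position, arrange the rest. (11-1)! = 3628800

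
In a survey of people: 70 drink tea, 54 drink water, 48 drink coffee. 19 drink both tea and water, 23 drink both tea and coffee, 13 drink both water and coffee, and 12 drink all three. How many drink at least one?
|A∪B∪C| = 70+54+48-19-23-13+12 = 129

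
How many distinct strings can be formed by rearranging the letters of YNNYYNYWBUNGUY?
14! / (2! × 1! × 4! × 1! × 1! × 5!) = 15135120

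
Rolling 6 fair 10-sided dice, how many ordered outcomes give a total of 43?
Coefficient of x^43 in (x + x² + ... + x^10)^6. By inclusion-exclusion on dice exceeding 10: Σ_j (-1)^j C(6,j)·C(43-1-10j, 5) = C(6,0)·C(42,5) - C(6,1)·C(32,5) + C(6,2)·C(22,5) - C(6,3)·C(12,5) = 1·850668 - 6·201376 + 15·26334 - 20·792 = 21582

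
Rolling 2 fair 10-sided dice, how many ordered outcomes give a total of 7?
Coefficient of x^7 in (x + x² + ... + x^10)^2. By inclusion-exclusion on dice exceeding 10: Σ_j (-1)^j C(2,j)·C(7-1-10j, 1) = C(2,0)·C(6,1) = 1·6 = 6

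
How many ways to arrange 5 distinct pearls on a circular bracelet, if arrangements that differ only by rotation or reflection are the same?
(5-1)!/2 = 24/2 = 12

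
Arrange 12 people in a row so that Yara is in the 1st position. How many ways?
Fix one position: (12-1)! = 39916800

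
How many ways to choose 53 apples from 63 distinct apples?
C(63,53) = 63!/(53!×10!) = 127805525001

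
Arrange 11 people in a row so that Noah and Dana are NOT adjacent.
Total - adjacent = 11! - (11-1)!×2 = 39916800 - 7257600 = 32659200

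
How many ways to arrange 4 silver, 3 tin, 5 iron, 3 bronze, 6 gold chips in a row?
21! / (4! × 3! × 5! × 3! × 6!) = 684410126400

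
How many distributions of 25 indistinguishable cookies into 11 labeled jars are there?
C(25+11-1, 11-1) = C(35, 10) = 183579396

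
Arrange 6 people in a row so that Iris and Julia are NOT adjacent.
Total - adjacent = 6! - (6-1)!×2 = 720 - 240 = 480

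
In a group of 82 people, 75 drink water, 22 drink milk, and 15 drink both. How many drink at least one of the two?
|A∪B| = |A| + |B| - |A∩B| = 75 + 22 - 15 = 82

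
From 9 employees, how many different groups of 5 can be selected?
C(9,5) = 9!/(5!×4!) = 126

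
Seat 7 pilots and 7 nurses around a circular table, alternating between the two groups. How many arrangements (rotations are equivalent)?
Fix one of the pilots: (7-1)! ways for the remaining pilots, × 7! ways for the nurses = 720 × 5040 = 3628800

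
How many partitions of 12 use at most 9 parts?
By conjugation, equals partitions of 12 into parts ≤ 9. Let r_j(i) = number of partitions of i into parts ≤ j, for i = 0..12. r_1(i) = 1 for all i; r_j(i) = r_{j-1}(i) + r_j(i-j). Rows j = 2..9: ≤2: 1 1 2 2 3 3 4 4 5 5 6 6 7; ≤3: 1 1 2 3 4 5 7 8 10 12 14 16 19; ≤4: 1 1 2 3 5 6 9 11 15 18 23 27 34; ≤5: 1 1 2 3 5 7 10 13 18 23 30 37 47; ≤6: 1 1 2 3 5 7 11 14 20 26 35 44 58; ≤7: 1 1 2 3 5 7 11 15 21 28 38 49 65; ≤8: 1 1 2 3 5 7 11 15 22 29 40 52 70; ≤9: 1 1 2 3 5 7 11 15 22 30 41 54 73. r_9(12) = 73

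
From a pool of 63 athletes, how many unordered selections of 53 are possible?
C(63,53) = 63!/(53!×10!) = 127805525001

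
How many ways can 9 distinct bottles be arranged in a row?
9! = 362880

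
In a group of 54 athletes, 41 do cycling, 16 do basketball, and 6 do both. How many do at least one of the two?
|A∪B| = |A| + |B| - |A∩B| = 41 + 16 - 6 = 51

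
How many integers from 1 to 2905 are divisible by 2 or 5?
⌊2905/2⌋ + ⌊2905/5⌋ - ⌊2905/10⌋ = 1452 + 581 - 290 = 1743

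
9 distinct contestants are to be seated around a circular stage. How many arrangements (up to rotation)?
Circular: fix one position, arrange the rest. (9-1)! = 40320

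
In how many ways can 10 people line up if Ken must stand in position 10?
Fix one position: (10-1)! = 362880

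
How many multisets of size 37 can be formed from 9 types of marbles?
C(37+9-1, 9-1) = C(45, 8) = 215553195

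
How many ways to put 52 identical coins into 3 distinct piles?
C(52+3-1, 3-1) = C(54, 2) = 1431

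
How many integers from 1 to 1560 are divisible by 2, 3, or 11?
⌊1560/2⌋+⌊1560/3⌋+⌊1560/11⌋ - ⌊1560/6⌋-⌊1560/22⌋-⌊1560/33⌋ + ⌊1560/66⌋ = 780+520+141 - 260-70-47 + 23 = 1087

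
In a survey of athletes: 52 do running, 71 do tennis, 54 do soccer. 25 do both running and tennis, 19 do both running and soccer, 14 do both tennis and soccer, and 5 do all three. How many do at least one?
|A∪B∪C| = 52+71+54-25-19-14+5 = 124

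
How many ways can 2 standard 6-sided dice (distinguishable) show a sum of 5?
Coefficient of x^5 in (x + x² + ... + x^6)^2. By inclusion-exclusion on dice exceeding 6: Σ_j (-1)^j C(2,j)·C(5-1-6j, 1) = C(2,0)·C(4,1) = 1·4 = 4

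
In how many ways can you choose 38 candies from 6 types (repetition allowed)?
C(38+6-1, 6-1) = C(43, 5) = 962598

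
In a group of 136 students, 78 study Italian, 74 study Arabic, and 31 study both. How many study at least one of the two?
|A∪B| = |A| + |B| - |A∩B| = 78 + 74 - 31 = 121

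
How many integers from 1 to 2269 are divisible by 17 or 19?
⌊2269/17⌋ + ⌊2269/19⌋ - ⌊2269/323⌋ = 133 + 119 - 7 = 245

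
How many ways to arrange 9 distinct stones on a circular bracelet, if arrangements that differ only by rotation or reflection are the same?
(9-1)!/2 = 40320/2 = 20160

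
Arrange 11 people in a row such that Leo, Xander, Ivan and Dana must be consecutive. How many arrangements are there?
Treat the 4 as one block: (11-4+1)! × 4! = 40320 × 24 = 967680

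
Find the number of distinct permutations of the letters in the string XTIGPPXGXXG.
11! / (1! × 4! × 2! × 1! × 3!) = 138600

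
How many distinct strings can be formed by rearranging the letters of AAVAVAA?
7! / (5! × 2!) = 21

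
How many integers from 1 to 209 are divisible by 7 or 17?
⌊209/7⌋ + ⌊209/17⌋ - ⌊209/119⌋ = 29 + 12 - 1 = 40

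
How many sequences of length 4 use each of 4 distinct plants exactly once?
4! = 24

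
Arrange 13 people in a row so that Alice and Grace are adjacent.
Treat as block: (13-1)! × 2! = 479001600 × 2 = 958003200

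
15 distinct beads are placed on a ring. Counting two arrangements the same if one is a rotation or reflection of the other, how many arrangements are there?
(15-1)!/2 = 87178291200/2 = 43589145600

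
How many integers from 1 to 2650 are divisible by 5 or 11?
⌊2650/5⌋ + ⌊2650/11⌋ - ⌊2650/55⌋ = 530 + 240 - 48 = 722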